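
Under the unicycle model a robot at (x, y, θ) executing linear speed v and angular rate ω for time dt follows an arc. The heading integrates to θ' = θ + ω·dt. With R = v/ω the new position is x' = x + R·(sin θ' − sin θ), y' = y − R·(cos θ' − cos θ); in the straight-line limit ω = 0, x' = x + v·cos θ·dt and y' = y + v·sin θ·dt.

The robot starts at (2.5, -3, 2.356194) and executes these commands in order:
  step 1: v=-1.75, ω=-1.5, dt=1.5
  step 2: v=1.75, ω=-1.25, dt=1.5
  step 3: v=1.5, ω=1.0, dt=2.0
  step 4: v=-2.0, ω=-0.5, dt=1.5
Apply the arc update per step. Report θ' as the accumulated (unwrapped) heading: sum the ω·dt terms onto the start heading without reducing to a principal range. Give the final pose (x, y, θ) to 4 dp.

(2.2342, -7.9878, -0.5188)

step 1: θ'=0.1062 (R=1.1667) → pose (1.7987, -4.9851, 0.1062)
step 2: θ'=-1.7688 (R=-1.4000) → pose (3.3197, -6.6526, -1.7688)
step 3: θ'=0.2312 (R=1.5000) → pose (5.1341, -8.4077, 0.2312)
step 4: θ'=-0.5188 (R=4.0000) → pose (2.2342, -7.9878, -0.5188)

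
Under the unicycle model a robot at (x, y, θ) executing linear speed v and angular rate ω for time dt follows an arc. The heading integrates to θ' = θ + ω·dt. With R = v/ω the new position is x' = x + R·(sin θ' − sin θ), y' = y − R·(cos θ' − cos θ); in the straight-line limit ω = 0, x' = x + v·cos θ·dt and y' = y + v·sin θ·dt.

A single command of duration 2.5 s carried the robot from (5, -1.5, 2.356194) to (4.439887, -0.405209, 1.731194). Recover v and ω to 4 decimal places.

Δθ = 1.731194 − 2.356194 = -0.625000
ω = Δθ/dt = -0.625000/2.5 = -0.2500
R = −Δy/(cos θ' − cos θ) = -2.0000
v = R·ω = -2.0000·-0.2500 = 0.5000

v = 0.5000, ω = -0.2500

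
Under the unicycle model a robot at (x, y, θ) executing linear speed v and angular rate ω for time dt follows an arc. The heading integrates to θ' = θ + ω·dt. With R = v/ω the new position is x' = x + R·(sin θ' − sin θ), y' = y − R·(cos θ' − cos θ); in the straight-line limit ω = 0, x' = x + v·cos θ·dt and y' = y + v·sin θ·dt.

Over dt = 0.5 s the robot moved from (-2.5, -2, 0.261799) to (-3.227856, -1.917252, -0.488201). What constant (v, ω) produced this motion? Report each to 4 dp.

Δθ = -0.488201 − 0.261799 = -0.750000
ω = Δθ/dt = -0.750000/0.5 = -1.5000
R = Δx/(sin θ' − sin θ) = 1.0000
v = R·ω = 1.0000·-1.5000 = -1.5000

v = -1.5000, ω = -1.5000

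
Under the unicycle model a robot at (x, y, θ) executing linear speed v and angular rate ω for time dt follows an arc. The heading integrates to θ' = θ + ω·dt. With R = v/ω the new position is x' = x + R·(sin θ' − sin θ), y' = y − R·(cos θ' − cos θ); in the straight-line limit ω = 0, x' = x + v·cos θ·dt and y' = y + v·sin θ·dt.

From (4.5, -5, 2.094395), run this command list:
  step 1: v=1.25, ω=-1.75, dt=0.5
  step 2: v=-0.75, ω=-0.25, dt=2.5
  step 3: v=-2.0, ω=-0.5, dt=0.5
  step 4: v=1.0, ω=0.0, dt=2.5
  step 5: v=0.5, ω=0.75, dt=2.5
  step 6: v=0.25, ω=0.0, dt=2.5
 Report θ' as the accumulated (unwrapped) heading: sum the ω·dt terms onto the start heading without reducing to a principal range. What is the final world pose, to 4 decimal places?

(4.7036, -3.9286, 2.2194)

step 1: θ'=1.2194 (R=-0.7143) → pose (4.4480, -4.3970, 1.2194)
step 2: θ'=0.5944 (R=3.0000) → pose (3.3113, -5.8498, 0.5944)
step 3: θ'=0.3444 (R=4.0000) → pose (2.4218, -6.3010, 0.3444)
step 4: θ'=0.3444 (straight) → pose (4.7750, -5.4569, 0.3444)
step 5: θ'=2.2194 (R=0.6667) → pose (5.0812, -4.4267, 2.2194)
step 6: θ'=2.2194 (straight) → pose (4.7036, -3.9286, 2.2194)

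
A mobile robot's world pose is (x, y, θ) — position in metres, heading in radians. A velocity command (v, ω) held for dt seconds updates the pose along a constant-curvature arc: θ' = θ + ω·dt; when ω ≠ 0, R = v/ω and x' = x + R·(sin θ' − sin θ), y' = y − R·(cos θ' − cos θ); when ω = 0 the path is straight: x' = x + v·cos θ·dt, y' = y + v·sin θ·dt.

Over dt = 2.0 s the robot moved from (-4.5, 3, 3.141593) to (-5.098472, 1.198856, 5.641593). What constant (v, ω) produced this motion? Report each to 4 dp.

Δθ = 5.641593 − 3.141593 = 2.500000
ω = Δθ/dt = 2.500000/2.0 = 1.2500
R = −Δy/(cos θ' − cos θ) = 1.0000
v = R·ω = 1.0000·1.2500 = 1.2500

v = 1.2500, ω = 1.2500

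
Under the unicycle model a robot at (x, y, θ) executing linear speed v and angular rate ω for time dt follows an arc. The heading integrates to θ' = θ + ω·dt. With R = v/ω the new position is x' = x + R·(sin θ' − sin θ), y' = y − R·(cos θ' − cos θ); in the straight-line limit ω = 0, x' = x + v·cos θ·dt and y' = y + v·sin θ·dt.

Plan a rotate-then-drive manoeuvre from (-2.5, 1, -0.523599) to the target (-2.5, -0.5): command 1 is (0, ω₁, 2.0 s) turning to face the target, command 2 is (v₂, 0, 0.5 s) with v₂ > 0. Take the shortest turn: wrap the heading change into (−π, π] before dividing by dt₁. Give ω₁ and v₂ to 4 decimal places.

ω₁ = -0.5236, v₂ = 3.0000

heading to target = atan2(-0.5−1, -2.5−-2.5) = -1.5708
Δθ = wrap(-1.5708 − -0.5236) = -1.0472; ω₁ = Δθ/dt₁ = -0.5236
distance = √((-2.5−-2.5)² + (-0.5−1)²) = 1.5000; v₂ = distance/dt₂ = 3.0000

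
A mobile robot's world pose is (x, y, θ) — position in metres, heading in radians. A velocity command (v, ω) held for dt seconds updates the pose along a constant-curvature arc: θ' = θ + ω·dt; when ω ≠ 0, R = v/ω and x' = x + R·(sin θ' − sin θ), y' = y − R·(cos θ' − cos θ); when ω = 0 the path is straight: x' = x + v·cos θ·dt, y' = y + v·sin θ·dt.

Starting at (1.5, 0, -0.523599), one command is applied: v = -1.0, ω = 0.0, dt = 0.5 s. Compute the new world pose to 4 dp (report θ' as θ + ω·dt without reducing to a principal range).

θ' = -0.5236 + 0.0·0.5 = -0.5236
ω = 0 → straight: x' = 1.5 + -1.0·cos(-0.5236)·0.5 = 1.0670
y' = 0 + -1.0·sin(-0.5236)·0.5 = 0.2500

(1.0670, 0.2500, -0.5236)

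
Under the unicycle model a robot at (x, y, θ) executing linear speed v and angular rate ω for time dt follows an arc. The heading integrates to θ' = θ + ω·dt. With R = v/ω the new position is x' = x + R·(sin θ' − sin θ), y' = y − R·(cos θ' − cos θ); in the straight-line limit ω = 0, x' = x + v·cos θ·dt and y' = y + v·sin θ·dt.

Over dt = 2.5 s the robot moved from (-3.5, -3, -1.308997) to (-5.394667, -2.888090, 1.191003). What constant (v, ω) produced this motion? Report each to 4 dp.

v = -1.0000, ω = 1.0000

Δθ = 1.191003 − -1.308997 = 2.500000
ω = Δθ/dt = 2.500000/2.5 = 1.0000
R = Δx/(sin θ' − sin θ) = -1.0000
v = R·ω = -1.0000·1.0000 = -1.0000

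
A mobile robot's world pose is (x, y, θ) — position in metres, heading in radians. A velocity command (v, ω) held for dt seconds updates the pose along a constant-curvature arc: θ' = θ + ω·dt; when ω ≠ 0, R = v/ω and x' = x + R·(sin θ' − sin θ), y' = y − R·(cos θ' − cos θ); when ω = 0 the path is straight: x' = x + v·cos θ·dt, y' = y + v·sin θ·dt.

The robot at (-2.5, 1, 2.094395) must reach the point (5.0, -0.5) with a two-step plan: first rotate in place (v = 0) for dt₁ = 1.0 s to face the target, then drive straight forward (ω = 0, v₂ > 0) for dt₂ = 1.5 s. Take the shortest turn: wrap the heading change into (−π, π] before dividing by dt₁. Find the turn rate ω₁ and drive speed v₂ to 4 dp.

ω₁ = -2.2918, v₂ = 5.0990

heading to target = atan2(-0.5−1, 5−-2.5) = -0.1974
Δθ = wrap(-0.1974 − 2.0944) = -2.2918; ω₁ = Δθ/dt₁ = -2.2918
distance = √((5−-2.5)² + (-0.5−1)²) = 7.6485; v₂ = distance/dt₂ = 5.0990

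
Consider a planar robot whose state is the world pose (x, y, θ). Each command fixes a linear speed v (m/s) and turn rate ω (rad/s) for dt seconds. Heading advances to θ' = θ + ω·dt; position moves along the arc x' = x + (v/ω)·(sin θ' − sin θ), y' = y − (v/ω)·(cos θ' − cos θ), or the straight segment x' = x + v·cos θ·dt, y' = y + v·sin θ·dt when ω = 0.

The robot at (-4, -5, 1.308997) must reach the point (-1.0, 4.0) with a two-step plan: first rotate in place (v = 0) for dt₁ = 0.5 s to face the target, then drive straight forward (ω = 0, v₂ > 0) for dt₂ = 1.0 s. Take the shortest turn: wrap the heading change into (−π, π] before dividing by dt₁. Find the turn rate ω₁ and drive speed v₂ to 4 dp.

heading to target = atan2(4−-5, -1−-4) = 1.2490
Δθ = wrap(1.2490 − 1.3090) = -0.0600; ω₁ = Δθ/dt₁ = -0.1199
distance = √((-1−-4)² + (4−-5)²) = 9.4868; v₂ = distance/dt₂ = 9.4868

ω₁ = -0.1199, v₂ = 9.4868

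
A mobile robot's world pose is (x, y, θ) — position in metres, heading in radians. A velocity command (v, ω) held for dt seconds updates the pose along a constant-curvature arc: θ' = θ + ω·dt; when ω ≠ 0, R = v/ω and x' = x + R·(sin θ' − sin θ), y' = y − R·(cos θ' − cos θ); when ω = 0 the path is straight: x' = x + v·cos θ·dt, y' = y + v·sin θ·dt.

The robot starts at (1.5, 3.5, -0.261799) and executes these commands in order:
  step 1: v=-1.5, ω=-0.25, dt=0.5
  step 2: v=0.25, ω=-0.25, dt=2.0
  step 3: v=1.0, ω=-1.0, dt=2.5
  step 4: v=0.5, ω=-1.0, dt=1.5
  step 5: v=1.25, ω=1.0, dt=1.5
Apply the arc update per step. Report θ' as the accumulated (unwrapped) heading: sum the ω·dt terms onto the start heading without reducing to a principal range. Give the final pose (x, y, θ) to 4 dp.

(-1.1291, 3.8439, -3.3868)

step 1: θ'=-0.3868 (R=6.0000) → pose (0.7896, 3.7388, -0.3868)
step 2: θ'=-0.8868 (R=-1.0000) → pose (1.1874, 3.4446, -0.8868)
step 3: θ'=-3.3868 (R=-1.0000) → pose (0.1696, 1.8426, -3.3868)
step 4: θ'=-4.8868 (R=-0.5000) → pose (-0.2015, 2.4144, -4.8868)
step 5: θ'=-3.3868 (R=1.2500) → pose (-1.1291, 3.8439, -3.3868)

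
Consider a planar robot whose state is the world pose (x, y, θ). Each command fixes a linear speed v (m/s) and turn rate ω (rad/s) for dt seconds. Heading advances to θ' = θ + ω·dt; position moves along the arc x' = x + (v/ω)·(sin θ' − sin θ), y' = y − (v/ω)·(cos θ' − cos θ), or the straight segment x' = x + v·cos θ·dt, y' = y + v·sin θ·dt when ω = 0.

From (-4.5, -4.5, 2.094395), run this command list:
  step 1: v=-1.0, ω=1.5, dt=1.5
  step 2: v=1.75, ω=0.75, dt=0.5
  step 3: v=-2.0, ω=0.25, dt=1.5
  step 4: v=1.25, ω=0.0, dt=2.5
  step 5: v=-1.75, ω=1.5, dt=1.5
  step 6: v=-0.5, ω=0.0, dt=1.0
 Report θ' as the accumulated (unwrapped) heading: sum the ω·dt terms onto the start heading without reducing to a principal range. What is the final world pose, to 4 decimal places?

step 1: θ'=4.3444 (R=-0.6667) → pose (-3.3006, -4.4065, 4.3444)
step 2: θ'=4.7194 (R=2.3333) → pose (-3.4568, -5.2622, 4.7194)
step 3: θ'=5.0944 (R=-8.0000) → pose (-4.0332, -2.3360, 5.0944)
step 4: θ'=5.0944 (straight) → pose (-2.8683, -5.2358, 5.0944)
step 5: θ'=7.3444 (R=-1.1667) → pose (-4.9693, -5.1016, 7.3444)
step 6: θ'=7.3444 (straight) → pose (-5.2132, -5.5380, 7.3444)

(-5.2132, -5.5380, 7.3444)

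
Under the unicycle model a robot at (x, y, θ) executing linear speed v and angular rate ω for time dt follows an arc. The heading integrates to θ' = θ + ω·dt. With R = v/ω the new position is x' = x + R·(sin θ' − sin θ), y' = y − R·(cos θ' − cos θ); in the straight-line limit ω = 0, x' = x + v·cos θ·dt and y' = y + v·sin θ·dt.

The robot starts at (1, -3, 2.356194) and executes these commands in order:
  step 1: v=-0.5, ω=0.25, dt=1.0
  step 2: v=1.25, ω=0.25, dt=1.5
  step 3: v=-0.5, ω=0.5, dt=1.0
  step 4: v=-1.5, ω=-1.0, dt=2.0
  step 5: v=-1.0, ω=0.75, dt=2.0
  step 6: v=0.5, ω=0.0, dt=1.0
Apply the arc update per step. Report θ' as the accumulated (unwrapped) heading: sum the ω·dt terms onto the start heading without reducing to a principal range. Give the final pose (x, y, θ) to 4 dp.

(2.7494, -5.5304, 2.9812)

step 1: θ'=2.6062 (R=-2.0000) → pose (1.3938, -3.3059, 2.6062)
step 2: θ'=2.9812 (R=5.0000) → pose (-0.3585, -2.6704, 2.9812)
step 3: θ'=3.4812 (R=-1.0000) → pose (0.1343, -2.6261, 3.4812)
step 4: θ'=1.4812 (R=1.5000) → pose (2.1280, -4.1747, 1.4812)
step 5: θ'=2.9812 (R=-1.3333) → pose (3.2430, -5.6102, 2.9812)
step 6: θ'=2.9812 (straight) → pose (2.7494, -5.5304, 2.9812)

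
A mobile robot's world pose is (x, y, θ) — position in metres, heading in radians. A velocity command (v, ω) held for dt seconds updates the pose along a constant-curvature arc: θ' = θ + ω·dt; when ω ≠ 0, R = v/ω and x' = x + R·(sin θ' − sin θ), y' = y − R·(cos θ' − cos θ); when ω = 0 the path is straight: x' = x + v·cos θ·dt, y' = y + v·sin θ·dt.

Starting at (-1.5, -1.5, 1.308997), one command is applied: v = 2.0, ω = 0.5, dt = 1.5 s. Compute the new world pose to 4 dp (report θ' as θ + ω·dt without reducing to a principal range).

θ' = 1.3090 + 0.5·1.5 = 2.0590
R = v/ω = 2.0/0.5 = 4.0000
x' = -1.5 + 4.0000·(sin 2.0590 − sin 1.3090) = -1.8310
y' = -1.5 − 4.0000·(cos 2.0590 − cos 1.3090) = 1.4114

(-1.8310, 1.4114, 2.0590)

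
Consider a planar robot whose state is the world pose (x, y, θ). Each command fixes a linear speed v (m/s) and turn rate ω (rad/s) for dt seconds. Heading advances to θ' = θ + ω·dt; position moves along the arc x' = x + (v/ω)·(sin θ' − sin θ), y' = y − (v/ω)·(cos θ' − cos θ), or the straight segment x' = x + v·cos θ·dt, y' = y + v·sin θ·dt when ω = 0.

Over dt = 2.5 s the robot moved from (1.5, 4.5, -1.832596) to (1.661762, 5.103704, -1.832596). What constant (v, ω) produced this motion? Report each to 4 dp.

v = -0.2500, ω = 0.0000

Δθ = -1.832596 − -1.832596 = 0.000000
ω = Δθ/dt = 0.000000/2.5 = 0.0000
ω = 0 → v = (Δx·cos θ + Δy·sin θ)/dt = -0.2500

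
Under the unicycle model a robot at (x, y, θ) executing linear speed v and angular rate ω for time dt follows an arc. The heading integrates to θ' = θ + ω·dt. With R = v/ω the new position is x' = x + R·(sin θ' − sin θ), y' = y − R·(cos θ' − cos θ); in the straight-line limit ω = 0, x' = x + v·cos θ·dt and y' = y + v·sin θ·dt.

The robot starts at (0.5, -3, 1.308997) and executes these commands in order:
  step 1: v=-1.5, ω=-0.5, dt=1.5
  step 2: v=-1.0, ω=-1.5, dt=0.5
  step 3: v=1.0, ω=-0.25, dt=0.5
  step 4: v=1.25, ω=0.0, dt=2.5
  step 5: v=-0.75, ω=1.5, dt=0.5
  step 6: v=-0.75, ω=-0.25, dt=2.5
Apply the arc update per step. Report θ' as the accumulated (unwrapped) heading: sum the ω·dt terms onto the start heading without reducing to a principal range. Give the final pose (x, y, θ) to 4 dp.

(-0.0296, -6.1979, -0.1910)

step 1: θ'=0.5590 (R=3.0000) → pose (-0.8068, -4.7669, 0.5590)
step 2: θ'=-0.1910 (R=0.6667) → pose (-1.2869, -4.8563, -0.1910)
step 3: θ'=-0.3160 (R=-4.0000) → pose (-0.8032, -4.9816, -0.3160)
step 4: θ'=-0.3160 (straight) → pose (2.1671, -5.9527, -0.3160)
step 5: θ'=0.4340 (R=-0.5000) → pose (1.8014, -5.9743, 0.4340)
step 6: θ'=-0.1910 (R=3.0000) → pose (-0.0296, -6.1979, -0.1910)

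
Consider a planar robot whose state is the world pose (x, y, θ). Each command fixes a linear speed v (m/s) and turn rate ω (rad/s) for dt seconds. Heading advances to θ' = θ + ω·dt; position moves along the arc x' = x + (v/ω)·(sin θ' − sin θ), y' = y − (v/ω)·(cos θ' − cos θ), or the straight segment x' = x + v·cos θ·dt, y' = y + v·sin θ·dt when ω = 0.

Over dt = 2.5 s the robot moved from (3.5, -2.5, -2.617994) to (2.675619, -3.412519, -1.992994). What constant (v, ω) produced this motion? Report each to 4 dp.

Δθ = -1.992994 − -2.617994 = 0.625000
ω = Δθ/dt = 0.625000/2.5 = 0.2500
R = −Δy/(cos θ' − cos θ) = 2.0000
v = R·ω = 2.0000·0.2500 = 0.5000

v = 0.5000, ω = 0.2500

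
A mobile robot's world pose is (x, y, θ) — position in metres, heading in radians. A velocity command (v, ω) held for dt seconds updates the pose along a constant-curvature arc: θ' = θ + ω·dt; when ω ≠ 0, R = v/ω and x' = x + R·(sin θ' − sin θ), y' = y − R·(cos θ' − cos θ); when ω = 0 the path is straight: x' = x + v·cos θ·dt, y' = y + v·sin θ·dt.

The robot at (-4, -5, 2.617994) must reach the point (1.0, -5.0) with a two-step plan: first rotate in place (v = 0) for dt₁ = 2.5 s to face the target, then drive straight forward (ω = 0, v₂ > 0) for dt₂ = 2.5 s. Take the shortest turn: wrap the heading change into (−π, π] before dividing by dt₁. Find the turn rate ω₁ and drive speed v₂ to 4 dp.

heading to target = atan2(-5−-5, 1−-4) = 0.0000
Δθ = wrap(0.0000 − 2.6180) = -2.6180; ω₁ = Δθ/dt₁ = -1.0472
distance = √((1−-4)² + (-5−-5)²) = 5.0000; v₂ = distance/dt₂ = 2.0000

ω₁ = -1.0472, v₂ = 2.0000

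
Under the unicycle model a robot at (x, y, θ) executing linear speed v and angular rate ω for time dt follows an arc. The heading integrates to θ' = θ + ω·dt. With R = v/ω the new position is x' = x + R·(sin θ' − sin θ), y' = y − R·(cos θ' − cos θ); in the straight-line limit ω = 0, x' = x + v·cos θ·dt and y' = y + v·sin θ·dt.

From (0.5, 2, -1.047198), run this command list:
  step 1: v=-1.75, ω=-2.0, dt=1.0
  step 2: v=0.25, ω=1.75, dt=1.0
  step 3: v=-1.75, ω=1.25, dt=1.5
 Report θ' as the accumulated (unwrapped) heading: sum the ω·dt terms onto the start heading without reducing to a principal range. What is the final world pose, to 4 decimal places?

step 1: θ'=-3.0472 (R=0.8750) → pose (1.1753, 3.3086, -3.0472)
step 2: θ'=-1.2972 (R=0.1429) → pose (1.0512, 3.1278, -1.2972)
step 3: θ'=0.5778 (R=-1.4000) → pose (-1.0614, 3.9222, 0.5778)

(-1.0614, 3.9222, 0.5778)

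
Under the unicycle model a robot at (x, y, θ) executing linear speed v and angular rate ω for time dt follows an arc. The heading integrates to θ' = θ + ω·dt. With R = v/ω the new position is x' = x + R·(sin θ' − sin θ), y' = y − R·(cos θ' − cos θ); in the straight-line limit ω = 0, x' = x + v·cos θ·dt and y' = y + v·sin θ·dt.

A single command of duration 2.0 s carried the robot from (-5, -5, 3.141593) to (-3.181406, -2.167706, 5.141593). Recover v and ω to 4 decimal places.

v = -2.0000, ω = 1.0000

Δθ = 5.141593 − 3.141593 = 2.000000
ω = Δθ/dt = 2.000000/2.0 = 1.0000
R = −Δy/(cos θ' − cos θ) = -2.0000
v = R·ω = -2.0000·1.0000 = -2.0000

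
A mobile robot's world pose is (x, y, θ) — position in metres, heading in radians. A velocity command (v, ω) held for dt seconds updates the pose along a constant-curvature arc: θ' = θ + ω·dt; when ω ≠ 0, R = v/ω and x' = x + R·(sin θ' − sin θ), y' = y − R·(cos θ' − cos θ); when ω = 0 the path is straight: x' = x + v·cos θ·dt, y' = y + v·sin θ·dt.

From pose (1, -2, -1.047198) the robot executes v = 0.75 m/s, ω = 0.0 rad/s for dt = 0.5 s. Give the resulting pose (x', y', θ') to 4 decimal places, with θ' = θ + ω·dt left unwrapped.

θ' = -1.0472 + 0.0·0.5 = -1.0472
ω = 0 → straight: x' = 1 + 0.75·cos(-1.0472)·0.5 = 1.1875
y' = -2 + 0.75·sin(-1.0472)·0.5 = -2.3248

(1.1875, -2.3248, -1.0472)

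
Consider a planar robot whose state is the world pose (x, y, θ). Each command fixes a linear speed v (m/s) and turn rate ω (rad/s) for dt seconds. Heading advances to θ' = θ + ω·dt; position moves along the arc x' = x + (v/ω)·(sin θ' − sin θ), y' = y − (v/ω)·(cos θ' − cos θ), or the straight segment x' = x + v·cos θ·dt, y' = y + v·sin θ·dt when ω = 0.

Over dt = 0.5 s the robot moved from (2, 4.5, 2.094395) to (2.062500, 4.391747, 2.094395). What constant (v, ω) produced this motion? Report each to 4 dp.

Δθ = 2.094395 − 2.094395 = 0.000000
ω = Δθ/dt = 0.000000/0.5 = 0.0000
ω = 0 → v = (Δx·cos θ + Δy·sin θ)/dt = -0.2500

v = -0.2500, ω = 0.0000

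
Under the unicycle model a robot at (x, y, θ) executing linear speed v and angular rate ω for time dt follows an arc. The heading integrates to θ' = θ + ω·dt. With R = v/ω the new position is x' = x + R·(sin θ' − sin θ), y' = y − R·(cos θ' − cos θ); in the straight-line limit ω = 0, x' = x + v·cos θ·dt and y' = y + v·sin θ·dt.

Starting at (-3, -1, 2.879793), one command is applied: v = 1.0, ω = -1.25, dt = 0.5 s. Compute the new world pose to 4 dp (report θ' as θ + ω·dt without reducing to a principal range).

θ' = 2.8798 + -1.25·0.5 = 2.2548
R = v/ω = 1.0/-1.25 = -0.8000
x' = -3 + -0.8000·(sin 2.2548 − sin 2.8798) = -3.4130
y' = -1 − -0.8000·(cos 2.2548 − cos 2.8798) = -0.7328

(-3.4130, -0.7328, 2.2548)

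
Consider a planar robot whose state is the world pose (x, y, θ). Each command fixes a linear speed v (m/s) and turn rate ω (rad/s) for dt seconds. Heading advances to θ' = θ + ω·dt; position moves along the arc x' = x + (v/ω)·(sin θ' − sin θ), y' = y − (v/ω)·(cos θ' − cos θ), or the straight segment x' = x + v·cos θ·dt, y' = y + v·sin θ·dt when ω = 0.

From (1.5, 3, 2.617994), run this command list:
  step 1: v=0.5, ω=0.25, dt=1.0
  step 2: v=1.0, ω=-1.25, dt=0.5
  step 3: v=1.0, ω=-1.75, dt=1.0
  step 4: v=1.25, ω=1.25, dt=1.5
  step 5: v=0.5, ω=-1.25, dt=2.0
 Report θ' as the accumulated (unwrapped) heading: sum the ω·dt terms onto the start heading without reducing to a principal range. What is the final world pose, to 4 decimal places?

step 1: θ'=2.8680 (R=2.0000) → pose (1.0404, 3.1936, 2.8680)
step 2: θ'=2.2430 (R=-0.8000) → pose (0.6306, 3.4656, 2.2430)
step 3: θ'=0.4930 (R=-0.5714) → pose (0.8073, 4.3249, 0.4930)
step 4: θ'=2.3680 (R=1.0000) → pose (1.0327, 5.9212, 2.3680)
step 5: θ'=-0.1320 (R=-0.4000) → pose (1.3649, 6.6039, -0.1320)

(1.3649, 6.6039, -0.1320)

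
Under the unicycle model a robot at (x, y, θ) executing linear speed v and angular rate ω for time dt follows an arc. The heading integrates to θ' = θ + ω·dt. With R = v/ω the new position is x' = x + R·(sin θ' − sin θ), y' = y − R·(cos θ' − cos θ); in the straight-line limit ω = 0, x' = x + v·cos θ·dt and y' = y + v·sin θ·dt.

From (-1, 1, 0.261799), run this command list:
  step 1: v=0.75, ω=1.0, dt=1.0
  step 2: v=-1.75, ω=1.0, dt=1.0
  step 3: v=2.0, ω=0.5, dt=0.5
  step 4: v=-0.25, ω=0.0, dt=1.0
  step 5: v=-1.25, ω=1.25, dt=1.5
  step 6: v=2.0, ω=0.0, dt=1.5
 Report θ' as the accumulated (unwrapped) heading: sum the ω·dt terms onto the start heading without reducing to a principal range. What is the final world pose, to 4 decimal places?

step 1: θ'=1.2618 (R=0.7500) → pose (-0.4796, 1.4964, 1.2618)
step 2: θ'=2.2618 (R=-1.7500) → pose (-0.1611, -0.1511, 2.2618)
step 3: θ'=2.5118 (R=4.0000) → pose (-0.8876, 0.5322, 2.5118)
step 4: θ'=2.5118 (straight) → pose (-0.6856, 0.3850, 2.5118)
step 5: θ'=4.3868 (R=-1.0000) → pose (0.8509, 0.8733, 4.3868)
step 6: θ'=4.3868 (straight) → pose (-0.1087, -1.9691, 4.3868)

(-0.1087, -1.9691, 4.3868)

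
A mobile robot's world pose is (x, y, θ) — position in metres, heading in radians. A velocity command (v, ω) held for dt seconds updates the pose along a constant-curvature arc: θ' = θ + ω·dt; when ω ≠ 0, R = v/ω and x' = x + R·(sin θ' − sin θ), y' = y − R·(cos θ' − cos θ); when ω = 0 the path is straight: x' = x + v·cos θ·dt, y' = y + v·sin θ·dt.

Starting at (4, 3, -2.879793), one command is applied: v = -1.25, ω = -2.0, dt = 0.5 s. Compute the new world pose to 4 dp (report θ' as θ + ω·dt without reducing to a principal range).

(4.5824, 2.8586, -3.8798)

θ' = -2.8798 + -2.0·0.5 = -3.8798
R = v/ω = -1.25/-2.0 = 0.6250
x' = 4 + 0.6250·(sin -3.8798 − sin -2.8798) = 4.5824
y' = 3 − 0.6250·(cos -3.8798 − cos -2.8798) = 2.8586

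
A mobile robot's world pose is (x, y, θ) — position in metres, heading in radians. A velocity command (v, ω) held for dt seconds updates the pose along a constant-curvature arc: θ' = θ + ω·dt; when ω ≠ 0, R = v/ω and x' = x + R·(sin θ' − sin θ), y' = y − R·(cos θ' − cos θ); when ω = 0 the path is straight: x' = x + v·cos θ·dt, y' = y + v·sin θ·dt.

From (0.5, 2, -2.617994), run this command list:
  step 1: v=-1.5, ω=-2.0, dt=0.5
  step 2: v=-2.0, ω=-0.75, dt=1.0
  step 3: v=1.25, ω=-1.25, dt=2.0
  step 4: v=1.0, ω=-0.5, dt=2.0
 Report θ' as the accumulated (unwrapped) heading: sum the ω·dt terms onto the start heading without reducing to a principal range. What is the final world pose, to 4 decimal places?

(4.8952, 0.0234, -7.8680)

step 1: θ'=-3.6180 (R=0.7500) → pose (1.2189, 2.0170, -3.6180)
step 2: θ'=-4.3680 (R=2.6667) → pose (2.5061, 0.5476, -4.3680)
step 3: θ'=-6.8680 (R=-1.0000) → pose (3.9994, 1.7190, -6.8680)
step 4: θ'=-7.8680 (R=-2.0000) → pose (4.8952, 0.0234, -7.8680)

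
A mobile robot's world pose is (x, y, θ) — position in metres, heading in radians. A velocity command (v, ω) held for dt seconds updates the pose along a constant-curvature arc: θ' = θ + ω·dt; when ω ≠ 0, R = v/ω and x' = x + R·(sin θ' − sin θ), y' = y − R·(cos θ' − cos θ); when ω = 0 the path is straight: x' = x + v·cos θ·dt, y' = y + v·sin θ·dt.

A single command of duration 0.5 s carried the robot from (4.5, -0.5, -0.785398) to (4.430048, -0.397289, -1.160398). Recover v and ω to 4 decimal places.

Δθ = -1.160398 − -0.785398 = -0.375000
ω = Δθ/dt = -0.375000/0.5 = -0.7500
R = −Δy/(cos θ' − cos θ) = 0.3333
v = R·ω = 0.3333·-0.7500 = -0.2500

v = -0.2500, ω = -0.7500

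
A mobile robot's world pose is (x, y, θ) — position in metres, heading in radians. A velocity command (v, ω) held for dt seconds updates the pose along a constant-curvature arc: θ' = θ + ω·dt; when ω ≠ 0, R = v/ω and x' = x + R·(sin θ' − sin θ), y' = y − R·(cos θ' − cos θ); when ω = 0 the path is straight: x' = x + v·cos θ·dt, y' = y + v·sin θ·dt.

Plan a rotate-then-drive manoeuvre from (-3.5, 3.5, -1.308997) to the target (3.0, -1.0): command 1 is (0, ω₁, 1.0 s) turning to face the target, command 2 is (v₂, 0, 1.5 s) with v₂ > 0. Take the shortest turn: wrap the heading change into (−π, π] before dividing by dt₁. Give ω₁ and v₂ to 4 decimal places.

ω₁ = 0.7035, v₂ = 5.2705

heading to target = atan2(-1−3.5, 3−-3.5) = -0.6055
Δθ = wrap(-0.6055 − -1.3090) = 0.7035; ω₁ = Δθ/dt₁ = 0.7035
distance = √((3−-3.5)² + (-1−3.5)²) = 7.9057; v₂ = distance/dt₂ = 5.2705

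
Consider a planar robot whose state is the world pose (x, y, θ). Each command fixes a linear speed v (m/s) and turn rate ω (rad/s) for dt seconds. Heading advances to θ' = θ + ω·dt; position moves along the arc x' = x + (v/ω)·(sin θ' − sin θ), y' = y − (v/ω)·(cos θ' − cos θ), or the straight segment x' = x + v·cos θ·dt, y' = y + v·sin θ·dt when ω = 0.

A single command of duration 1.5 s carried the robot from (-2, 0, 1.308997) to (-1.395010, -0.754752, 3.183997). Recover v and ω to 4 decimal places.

Δθ = 3.183997 − 1.308997 = 1.875000
ω = Δθ/dt = 1.875000/1.5 = 1.2500
R = −Δy/(cos θ' − cos θ) = -0.6000
v = R·ω = -0.6000·1.2500 = -0.7500

v = -0.7500, ω = 1.2500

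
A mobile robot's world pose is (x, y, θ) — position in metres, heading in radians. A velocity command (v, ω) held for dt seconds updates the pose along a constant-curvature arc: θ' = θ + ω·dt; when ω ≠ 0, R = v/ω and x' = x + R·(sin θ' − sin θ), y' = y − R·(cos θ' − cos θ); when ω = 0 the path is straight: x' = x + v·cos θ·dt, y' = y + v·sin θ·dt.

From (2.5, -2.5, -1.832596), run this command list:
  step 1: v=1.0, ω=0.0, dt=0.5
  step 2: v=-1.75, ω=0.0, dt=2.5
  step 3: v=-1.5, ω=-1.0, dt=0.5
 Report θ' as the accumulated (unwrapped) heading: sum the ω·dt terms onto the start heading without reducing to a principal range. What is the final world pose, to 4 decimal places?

(3.8664, 1.8901, -2.3326)

step 1: θ'=-1.8326 (straight) → pose (2.3706, -2.9830, -1.8326)
step 2: θ'=-1.8326 (straight) → pose (3.5029, 1.2430, -1.8326)
step 3: θ'=-2.3326 (R=1.5000) → pose (3.8664, 1.8901, -2.3326)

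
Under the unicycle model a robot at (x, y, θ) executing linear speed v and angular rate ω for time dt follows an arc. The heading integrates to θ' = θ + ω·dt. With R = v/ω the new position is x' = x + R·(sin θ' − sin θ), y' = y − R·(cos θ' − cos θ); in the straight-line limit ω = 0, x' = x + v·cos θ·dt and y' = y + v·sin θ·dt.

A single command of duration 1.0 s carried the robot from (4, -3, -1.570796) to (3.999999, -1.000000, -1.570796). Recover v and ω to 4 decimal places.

Δθ = -1.570796 − -1.570796 = 0.000000
ω = Δθ/dt = 0.000000/1.0 = 0.0000
ω = 0 → v = (Δx·cos θ + Δy·sin θ)/dt = -2.0000

v = -2.0000, ω = 0.0000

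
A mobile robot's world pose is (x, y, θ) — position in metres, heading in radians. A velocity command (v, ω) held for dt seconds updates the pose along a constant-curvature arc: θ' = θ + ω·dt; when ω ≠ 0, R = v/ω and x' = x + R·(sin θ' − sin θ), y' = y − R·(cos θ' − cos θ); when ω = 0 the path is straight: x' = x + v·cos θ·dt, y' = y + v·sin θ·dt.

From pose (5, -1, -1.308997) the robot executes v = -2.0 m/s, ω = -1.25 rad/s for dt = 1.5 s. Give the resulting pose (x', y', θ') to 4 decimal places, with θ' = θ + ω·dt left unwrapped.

θ' = -1.3090 + -1.25·1.5 = -3.1840
R = v/ω = -2.0/-1.25 = 1.6000
x' = 5 + 1.6000·(sin -3.1840 − sin -1.3090) = 6.6133
y' = -1 − 1.6000·(cos -3.1840 − cos -1.3090) = 1.0127

(6.6133, 1.0127, -3.1840)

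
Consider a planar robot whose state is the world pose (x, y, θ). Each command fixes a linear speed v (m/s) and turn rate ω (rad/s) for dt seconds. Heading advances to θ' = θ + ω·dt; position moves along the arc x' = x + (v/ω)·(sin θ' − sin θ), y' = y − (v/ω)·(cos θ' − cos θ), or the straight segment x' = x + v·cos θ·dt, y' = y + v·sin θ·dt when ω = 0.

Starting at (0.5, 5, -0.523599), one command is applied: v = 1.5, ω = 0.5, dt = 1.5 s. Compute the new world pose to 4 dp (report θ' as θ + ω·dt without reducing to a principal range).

θ' = -0.5236 + 0.5·1.5 = 0.2264
R = v/ω = 1.5/0.5 = 3.0000
x' = 0.5 + 3.0000·(sin 0.2264 − sin -0.5236) = 2.6734
y' = 5 − 3.0000·(cos 0.2264 − cos -0.5236) = 4.6746

(2.6734, 4.6746, 0.2264)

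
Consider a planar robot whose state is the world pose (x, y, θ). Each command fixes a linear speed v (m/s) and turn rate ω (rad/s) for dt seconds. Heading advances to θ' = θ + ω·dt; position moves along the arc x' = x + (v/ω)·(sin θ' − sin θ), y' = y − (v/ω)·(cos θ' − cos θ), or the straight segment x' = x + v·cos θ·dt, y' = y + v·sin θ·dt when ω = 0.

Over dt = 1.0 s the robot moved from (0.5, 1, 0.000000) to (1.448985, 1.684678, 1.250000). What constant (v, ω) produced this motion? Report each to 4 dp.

Δθ = 1.250000 − 0.000000 = 1.250000
ω = Δθ/dt = 1.250000/1.0 = 1.2500
R = Δx/(sin θ' − sin θ) = 1.0000
v = R·ω = 1.0000·1.2500 = 1.2500

v = 1.2500, ω = 1.2500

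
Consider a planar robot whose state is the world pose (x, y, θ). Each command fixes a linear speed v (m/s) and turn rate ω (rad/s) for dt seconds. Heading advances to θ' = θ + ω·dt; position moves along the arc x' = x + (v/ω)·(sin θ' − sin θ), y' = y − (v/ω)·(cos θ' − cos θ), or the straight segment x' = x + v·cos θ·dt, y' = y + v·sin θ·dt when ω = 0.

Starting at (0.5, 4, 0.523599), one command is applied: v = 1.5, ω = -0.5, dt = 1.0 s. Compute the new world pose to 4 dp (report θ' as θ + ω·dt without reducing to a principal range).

(1.9292, 4.4011, 0.0236)

θ' = 0.5236 + -0.5·1.0 = 0.0236
R = v/ω = 1.5/-0.5 = -3.0000
x' = 0.5 + -3.0000·(sin 0.0236 − sin 0.5236) = 1.9292
y' = 4 − -3.0000·(cos 0.0236 − cos 0.5236) = 4.4011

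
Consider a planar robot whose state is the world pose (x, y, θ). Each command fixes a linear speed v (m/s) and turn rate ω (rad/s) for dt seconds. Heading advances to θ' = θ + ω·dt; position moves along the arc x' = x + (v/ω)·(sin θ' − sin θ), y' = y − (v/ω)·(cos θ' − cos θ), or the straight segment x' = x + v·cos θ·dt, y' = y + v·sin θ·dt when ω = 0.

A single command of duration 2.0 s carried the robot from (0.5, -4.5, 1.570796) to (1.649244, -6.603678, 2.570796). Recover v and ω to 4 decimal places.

Δθ = 2.570796 − 1.570796 = 1.000000
ω = Δθ/dt = 1.000000/2.0 = 0.5000
R = −Δy/(cos θ' − cos θ) = -2.5000
v = R·ω = -2.5000·0.5000 = -1.2500

v = -1.2500, ω = 0.5000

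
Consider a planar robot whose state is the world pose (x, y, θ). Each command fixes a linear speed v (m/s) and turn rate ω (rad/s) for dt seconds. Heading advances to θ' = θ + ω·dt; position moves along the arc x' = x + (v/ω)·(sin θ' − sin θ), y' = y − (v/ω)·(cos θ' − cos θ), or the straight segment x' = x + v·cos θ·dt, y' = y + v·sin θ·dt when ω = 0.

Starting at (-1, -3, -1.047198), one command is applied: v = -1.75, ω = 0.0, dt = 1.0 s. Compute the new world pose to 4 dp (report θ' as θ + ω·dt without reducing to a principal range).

θ' = -1.0472 + 0.0·1.0 = -1.0472
ω = 0 → straight: x' = -1 + -1.75·cos(-1.0472)·1.0 = -1.8750
y' = -3 + -1.75·sin(-1.0472)·1.0 = -1.4845

(-1.8750, -1.4845, -1.0472)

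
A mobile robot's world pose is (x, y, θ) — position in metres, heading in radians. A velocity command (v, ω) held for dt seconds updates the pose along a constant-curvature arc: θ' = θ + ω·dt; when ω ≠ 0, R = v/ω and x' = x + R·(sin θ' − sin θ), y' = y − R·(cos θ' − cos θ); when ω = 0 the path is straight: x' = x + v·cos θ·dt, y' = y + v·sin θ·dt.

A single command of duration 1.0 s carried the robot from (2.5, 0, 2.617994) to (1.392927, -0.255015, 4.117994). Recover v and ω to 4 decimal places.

Δθ = 4.117994 − 2.617994 = 1.500000
ω = Δθ/dt = 1.500000/1.0 = 1.5000
R = Δx/(sin θ' − sin θ) = 0.8333
v = R·ω = 0.8333·1.5000 = 1.2500

v = 1.2500, ω = 1.5000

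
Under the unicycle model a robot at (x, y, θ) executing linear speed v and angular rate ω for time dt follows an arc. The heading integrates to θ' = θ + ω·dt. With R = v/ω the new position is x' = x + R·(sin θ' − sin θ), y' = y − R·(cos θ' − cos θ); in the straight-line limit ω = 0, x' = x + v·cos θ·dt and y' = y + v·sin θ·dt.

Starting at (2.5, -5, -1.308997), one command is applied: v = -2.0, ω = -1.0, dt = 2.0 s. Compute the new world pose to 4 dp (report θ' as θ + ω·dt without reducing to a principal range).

(4.7651, -2.5103, -3.3090)

θ' = -1.3090 + -1.0·2.0 = -3.3090
R = v/ω = -2.0/-1.0 = 2.0000
x' = 2.5 + 2.0000·(sin -3.3090 − sin -1.3090) = 4.7651
y' = -5 − 2.0000·(cos -3.3090 − cos -1.3090) = -2.5103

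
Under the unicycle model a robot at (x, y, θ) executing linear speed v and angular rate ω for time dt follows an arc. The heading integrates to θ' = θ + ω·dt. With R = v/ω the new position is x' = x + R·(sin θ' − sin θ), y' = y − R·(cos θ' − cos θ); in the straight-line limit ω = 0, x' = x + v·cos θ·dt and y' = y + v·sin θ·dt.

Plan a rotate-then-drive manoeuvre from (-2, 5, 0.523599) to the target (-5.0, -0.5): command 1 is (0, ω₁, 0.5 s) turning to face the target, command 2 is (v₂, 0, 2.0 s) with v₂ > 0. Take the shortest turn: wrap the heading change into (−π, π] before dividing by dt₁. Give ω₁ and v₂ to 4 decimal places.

heading to target = atan2(-0.5−5, -5−-2) = -2.0701
Δθ = wrap(-2.0701 − 0.5236) = -2.5937; ω₁ = Δθ/dt₁ = -5.1875
distance = √((-5−-2)² + (-0.5−5)²) = 6.2650; v₂ = distance/dt₂ = 3.1325

ω₁ = -5.1875, v₂ = 3.1325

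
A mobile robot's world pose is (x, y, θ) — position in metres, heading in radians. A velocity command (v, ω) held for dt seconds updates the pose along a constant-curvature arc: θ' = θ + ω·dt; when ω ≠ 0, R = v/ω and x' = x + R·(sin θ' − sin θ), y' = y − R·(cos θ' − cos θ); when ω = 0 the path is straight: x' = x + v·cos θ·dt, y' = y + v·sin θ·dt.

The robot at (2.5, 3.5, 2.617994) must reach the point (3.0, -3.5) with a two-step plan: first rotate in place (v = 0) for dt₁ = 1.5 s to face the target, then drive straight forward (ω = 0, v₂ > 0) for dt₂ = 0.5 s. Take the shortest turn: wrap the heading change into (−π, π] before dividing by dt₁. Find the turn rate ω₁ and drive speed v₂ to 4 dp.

heading to target = atan2(-3.5−3.5, 3−2.5) = -1.4995
Δθ = wrap(-1.4995 − 2.6180) = 2.1657; ω₁ = Δθ/dt₁ = 1.4438
distance = √((3−2.5)² + (-3.5−3.5)²) = 7.0178; v₂ = distance/dt₂ = 14.0357

ω₁ = 1.4438, v₂ = 14.0357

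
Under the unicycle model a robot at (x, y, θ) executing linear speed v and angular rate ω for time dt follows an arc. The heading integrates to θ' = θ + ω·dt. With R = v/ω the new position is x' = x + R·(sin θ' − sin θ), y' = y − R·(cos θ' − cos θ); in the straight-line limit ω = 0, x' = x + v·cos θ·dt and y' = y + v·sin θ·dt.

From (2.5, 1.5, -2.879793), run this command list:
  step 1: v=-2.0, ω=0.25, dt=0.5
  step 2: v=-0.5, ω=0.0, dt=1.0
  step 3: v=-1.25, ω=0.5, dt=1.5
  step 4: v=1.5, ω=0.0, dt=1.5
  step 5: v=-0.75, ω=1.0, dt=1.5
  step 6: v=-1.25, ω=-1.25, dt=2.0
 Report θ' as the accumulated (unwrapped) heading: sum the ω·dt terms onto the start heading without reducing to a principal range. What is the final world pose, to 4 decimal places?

(4.3189, 4.0675, -3.0048)

step 1: θ'=-2.7548 (R=-8.0000) → pose (3.4473, 1.8184, -2.7548)
step 2: θ'=-2.7548 (straight) → pose (3.9103, 2.0071, -2.7548)
step 3: θ'=-2.0048 (R=-2.5000) → pose (5.2355, 3.2711, -2.0048)
step 4: θ'=-2.0048 (straight) → pose (4.2894, 1.2297, -2.0048)
step 5: θ'=-0.5048 (R=-0.7500) → pose (3.9716, 2.2015, -0.5048)
step 6: θ'=-3.0048 (R=1.0000) → pose (4.3189, 4.0675, -3.0048)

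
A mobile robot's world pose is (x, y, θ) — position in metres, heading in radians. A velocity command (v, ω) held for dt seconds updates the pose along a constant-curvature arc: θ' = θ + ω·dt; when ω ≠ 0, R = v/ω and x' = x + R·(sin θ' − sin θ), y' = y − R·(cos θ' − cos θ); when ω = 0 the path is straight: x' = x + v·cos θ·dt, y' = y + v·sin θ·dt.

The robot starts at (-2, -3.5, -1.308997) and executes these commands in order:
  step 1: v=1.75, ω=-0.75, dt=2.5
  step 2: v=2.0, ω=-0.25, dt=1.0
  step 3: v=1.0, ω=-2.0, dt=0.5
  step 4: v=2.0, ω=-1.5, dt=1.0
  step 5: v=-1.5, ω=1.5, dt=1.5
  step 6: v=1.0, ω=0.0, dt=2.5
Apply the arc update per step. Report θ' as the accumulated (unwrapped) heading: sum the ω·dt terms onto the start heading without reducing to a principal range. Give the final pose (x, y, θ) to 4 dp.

(-8.1457, -4.6477, -3.6840)

step 1: θ'=-3.1840 (R=-2.3333) → pose (-4.3527, -6.4351, -3.1840)
step 2: θ'=-3.4340 (R=-8.0000) → pose (-6.3197, -6.1028, -3.4340)
step 3: θ'=-4.4340 (R=-0.5000) → pose (-6.6563, -5.7614, -4.4340)
step 4: θ'=-5.9340 (R=-1.3333) → pose (-5.8305, -4.1421, -5.9340)
step 5: θ'=-3.6840 (R=-1.0000) → pose (-6.0045, -5.9382, -3.6840)
step 6: θ'=-3.6840 (straight) → pose (-8.1457, -4.6477, -3.6840)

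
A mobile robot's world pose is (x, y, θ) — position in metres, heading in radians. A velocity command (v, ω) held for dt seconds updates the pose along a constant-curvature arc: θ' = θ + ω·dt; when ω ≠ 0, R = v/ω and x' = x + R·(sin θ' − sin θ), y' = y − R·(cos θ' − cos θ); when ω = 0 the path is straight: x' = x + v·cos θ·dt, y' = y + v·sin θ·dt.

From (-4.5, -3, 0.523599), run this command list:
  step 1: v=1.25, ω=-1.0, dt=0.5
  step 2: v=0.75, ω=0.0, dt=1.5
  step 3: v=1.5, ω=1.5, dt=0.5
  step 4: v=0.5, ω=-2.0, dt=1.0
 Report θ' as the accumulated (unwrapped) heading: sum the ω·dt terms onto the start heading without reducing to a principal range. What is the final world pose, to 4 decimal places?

step 1: θ'=0.0236 (R=-1.2500) → pose (-3.9045, -2.8329, 0.0236)
step 2: θ'=0.0236 (straight) → pose (-2.7798, -2.8063, 0.0236)
step 3: θ'=0.7736 (R=1.0000) → pose (-2.1047, -2.5220, 0.7736)
step 4: θ'=-1.2264 (R=-0.2500) → pose (-1.6947, -2.6165, -1.2264)

(-1.6947, -2.6165, -1.2264)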